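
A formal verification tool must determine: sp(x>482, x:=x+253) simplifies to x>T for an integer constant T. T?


Formula: sp(P, x:=E) = exists old_x. (x = E[old_x/x]) AND P[old_x/x] (old_x is the value of x before the assignment; eliminate old_x by solving x = E[old_x/x] for old_x)
Step 1: Precondition P: x>482, i.e. old_x > 482
Step 2: Assignment gives x = old_x + 253, so old_x = x - 253
Step 3: Substitute into P: x - 253 > 482
Step 4: Simplify: x > 482+253 = 735

735


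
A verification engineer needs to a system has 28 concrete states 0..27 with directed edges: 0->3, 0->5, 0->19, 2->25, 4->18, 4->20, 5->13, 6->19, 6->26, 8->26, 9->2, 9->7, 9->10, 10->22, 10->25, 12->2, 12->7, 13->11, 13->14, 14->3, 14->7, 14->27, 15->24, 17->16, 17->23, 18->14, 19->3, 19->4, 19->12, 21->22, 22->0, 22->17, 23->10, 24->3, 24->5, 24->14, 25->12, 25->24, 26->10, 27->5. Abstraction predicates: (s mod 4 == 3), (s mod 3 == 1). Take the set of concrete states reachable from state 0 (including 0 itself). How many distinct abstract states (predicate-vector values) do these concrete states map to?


BFS from 0:
Concrete reachable: {0, 2, 3, 4, 5, 7, 11, 12, 13, 14, 18, 19, 20, 24, 25, 27}
Abstract via predicates (s mod 4 == 3), (s mod 3 == 1):
  (0,0) <- {0, 2, 5, 12, 14, 18, 20, 24}
  (0,1) <- {4, 13, 25}
  (1,0) <- {3, 11, 27}
  (1,1) <- {7, 19}
Distinct abstract states = 4

4


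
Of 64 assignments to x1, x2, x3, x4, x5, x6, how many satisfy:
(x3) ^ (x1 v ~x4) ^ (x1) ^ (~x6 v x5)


CNF with 4 clauses over 6 vars (64 assignments).
An assignment satisfies CNF iff every clause has >=1 true literal.
Check each row (bits = x1,x2,x3,x4,x5,x6; clause T/F shown):
  row 0 [000000]: clauses=FTFT -> 0
  row 1 [000001]: clauses=FTFF -> 0
  row 2 [000010]: clauses=FTFT -> 0
  row 3 [000011]: clauses=FTFT -> 0
  row 4 [000100]: clauses=FFFT -> 0
  (every remaining row is evaluated the same way; all 64 results are listed next)
Full result column, 8 rows per line (x1,x2,x3 fixed per line; x4,x5,x6 runs 000..111 left to right):
  rows 0-7 [x1,x2,x3=000]: 00000000  (ones: 0)
  rows 8-15 [x1,x2,x3=001]: 00000000  (ones: 0)
  rows 16-23 [x1,x2,x3=010]: 00000000  (ones: 0)
  rows 24-31 [x1,x2,x3=011]: 00000000  (ones: 0)
  rows 32-39 [x1,x2,x3=100]: 00000000  (ones: 0)
  rows 40-47 [x1,x2,x3=101]: 10111011  (ones: 6)
  rows 48-55 [x1,x2,x3=110]: 00000000  (ones: 0)
  rows 56-63 [x1,x2,x3=111]: 10111011  (ones: 6)
Satisfying assignments = 0+0+0+0+0+6+0+6 = 12

12


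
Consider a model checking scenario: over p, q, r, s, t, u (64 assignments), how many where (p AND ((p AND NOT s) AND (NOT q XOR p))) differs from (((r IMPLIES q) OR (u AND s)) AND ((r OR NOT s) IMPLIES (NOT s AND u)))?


F1 = (p AND ((p AND NOT s) AND (NOT q XOR p)))
F2 = (((r IMPLIES q) OR (u AND s)) AND ((r OR NOT s) IMPLIES (NOT s AND u)))
Evaluate both on each of 64 rows (bits = p,q,r,s,t,u):
  row 0 [000000]: F1=0 F2=0 -> 0
  row 1 [000001]: F1=0 F2=1 (differ) -> 1
  row 2 [000010]: F1=0 F2=0 -> 0
  row 3 [000011]: F1=0 F2=1 (differ) -> 1
  row 4 [000100]: F1=0 F2=1 (differ) -> 1
  (every remaining row is evaluated the same way; all 64 results are listed next)
Full result column, 8 rows per line (p,q,r fixed per line; s,t,u runs 000..111 left to right):
  rows 0-7 [p,q,r=000]: 01011111  (ones: 6)
  rows 8-15 [p,q,r=001]: 00000000  (ones: 0)
  rows 16-23 [p,q,r=010]: 01011111  (ones: 6)
  rows 24-31 [p,q,r=011]: 01010000  (ones: 2)
  rows 32-39 [p,q,r=100]: 01011111  (ones: 6)
  rows 40-47 [p,q,r=101]: 00000000  (ones: 0)
  rows 48-55 [p,q,r=110]: 10101111  (ones: 6)
  rows 56-63 [p,q,r=111]: 10100000  (ones: 2)
Disagreements = 6+0+6+2+6+0+6+2 = 28

28


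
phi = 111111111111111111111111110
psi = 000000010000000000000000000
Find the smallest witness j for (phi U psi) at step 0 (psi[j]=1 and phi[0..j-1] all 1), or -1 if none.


(phi U psi) at 0: need smallest j with psi[j]=1 and phi[i]=1 for all i in [0,j).
Scan from step 0:
  step 0: phi=1, psi=0 -> continue
  step 1: phi=1, psi=0 -> continue
  step 2: phi=1, psi=0 -> continue
  step 3: phi=1, psi=0 -> continue
  step 7: psi=1 and phi held for [0,7) -> witness found
Witness step = 7

7


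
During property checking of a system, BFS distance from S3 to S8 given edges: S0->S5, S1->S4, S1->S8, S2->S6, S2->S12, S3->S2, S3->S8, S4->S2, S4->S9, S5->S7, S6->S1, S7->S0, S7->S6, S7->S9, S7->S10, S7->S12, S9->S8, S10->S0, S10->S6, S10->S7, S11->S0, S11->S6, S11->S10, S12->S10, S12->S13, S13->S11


BFS layer-by-layer from S3:
  dist 0: {S3}
  dist 1: {S2, S8}
  -> S8 reached at distance 1
Shortest path length = 1

1


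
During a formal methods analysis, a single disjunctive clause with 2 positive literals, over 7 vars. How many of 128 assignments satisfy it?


Step 1: Total=2^7=128
Step 2: Unsat when all 2 false: 2^5=32
Step 3: Sat=128-32=96

96


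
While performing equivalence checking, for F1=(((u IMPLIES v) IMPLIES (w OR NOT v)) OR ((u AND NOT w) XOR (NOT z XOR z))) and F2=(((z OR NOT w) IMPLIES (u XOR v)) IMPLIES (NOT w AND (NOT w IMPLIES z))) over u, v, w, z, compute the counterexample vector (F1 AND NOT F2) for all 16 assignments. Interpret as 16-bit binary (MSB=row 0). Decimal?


F1 = (((u IMPLIES v) IMPLIES (w OR NOT v)) OR ((u AND NOT w) XOR (NOT z XOR z)))
F2 = (((z OR NOT w) IMPLIES (u XOR v)) IMPLIES (NOT w AND (NOT w IMPLIES z)))
Counterexample to F1=>F2 is where F1=1 and F2=0.
Evaluate each row (bits = u,v,w,z, MSB first):
  row 0 [0000]: F1=1 F2=1 -> F1&~F2 -> 0
  row 1 [0001]: F1=1 F2=1 -> F1&~F2 -> 0
  row 2 [0010]: F1=1 F2=0 -> F1&~F2 -> 1
  row 3 [0011]: F1=1 F2=1 -> F1&~F2 -> 0
  row 4 [0100]: F1=1 F2=0 -> F1&~F2 -> 1
  row 5 [0101]: F1=1 F2=1 -> F1&~F2 -> 0
  row 6 [0110]: F1=1 F2=0 -> F1&~F2 -> 1
  row 7 [0111]: F1=1 F2=0 -> F1&~F2 -> 1
  row 8 [1000]: F1=1 F2=0 -> F1&~F2 -> 1
  row 9 [1001]: F1=1 F2=1 -> F1&~F2 -> 0
  row 10 [1010]: F1=1 F2=0 -> F1&~F2 -> 1
  row 11 [1011]: F1=1 F2=0 -> F1&~F2 -> 1
  row 12 [1100]: F1=0 F2=1 -> F1&~F2 -> 0
  row 13 [1101]: F1=0 F2=1 -> F1&~F2 -> 0
  row 14 [1110]: F1=1 F2=0 -> F1&~F2 -> 1
  row 15 [1111]: F1=1 F2=1 -> F1&~F2 -> 0
Full result column, 4 rows per line (u,v fixed per line; w,z runs 00..11 left to right):
  rows 0-3 [u,v=00]: 0010  = hex 2
  rows 4-7 [u,v=01]: 1011  = hex B
  rows 8-11 [u,v=10]: 1011  = hex B
  rows 12-15 [u,v=11]: 0010  = hex 2
Counterexample vector (row 0 .. row 15) = 0010101110110010
Output column grouped in 4s = 0010 1011 1011 0010 = 0x2BB2
Convert to decimal digit by digit (value = value*16 + digit):
  2 -> 2
  2*16 + 11 (B) = 43
  43*16 + 11 (B) = 699
  699*16 + 2 = 11186
Decimal = 11186

11186


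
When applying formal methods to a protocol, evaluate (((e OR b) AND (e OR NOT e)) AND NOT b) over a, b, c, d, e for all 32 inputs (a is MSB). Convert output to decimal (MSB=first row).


Formula: (((e OR b) AND (e OR NOT e)) AND NOT b) over a, b, c, d, e (32 rows)
Evaluate each row (bits = a,b,c,d,e, MSB first):
  row 0 [00000]: (((0 OR 0) AND (0 OR NOT 0)) AND NOT 0) -> 0
  row 1 [00001]: (((1 OR 0) AND (1 OR NOT 1)) AND NOT 0) -> 1
  row 2 [00010]: (((0 OR 0) AND (0 OR NOT 0)) AND NOT 0) -> 0
  row 3 [00011]: (((1 OR 0) AND (1 OR NOT 1)) AND NOT 0) -> 1
  row 4 [00100]: (((0 OR 0) AND (0 OR NOT 0)) AND NOT 0) -> 0
  row 5 [00101]: (((1 OR 0) AND (1 OR NOT 1)) AND NOT 0) -> 1
  row 6 [00110]: (((0 OR 0) AND (0 OR NOT 0)) AND NOT 0) -> 0
  row 7 [00111]: (((1 OR 0) AND (1 OR NOT 1)) AND NOT 0) -> 1
  row 8 [01000]: (((0 OR 1) AND (0 OR NOT 0)) AND NOT 1) -> 0
  row 9 [01001]: (((1 OR 1) AND (1 OR NOT 1)) AND NOT 1) -> 0
  row 10 [01010]: (((0 OR 1) AND (0 OR NOT 0)) AND NOT 1) -> 0
  row 11 [01011]: (((1 OR 1) AND (1 OR NOT 1)) AND NOT 1) -> 0
  row 12 [01100]: (((0 OR 1) AND (0 OR NOT 0)) AND NOT 1) -> 0
  row 13 [01101]: (((1 OR 1) AND (1 OR NOT 1)) AND NOT 1) -> 0
  row 14 [01110]: (((0 OR 1) AND (0 OR NOT 0)) AND NOT 1) -> 0
  row 15 [01111]: (((1 OR 1) AND (1 OR NOT 1)) AND NOT 1) -> 0
  row 16 [10000]: (((0 OR 0) AND (0 OR NOT 0)) AND NOT 0) -> 0
  row 17 [10001]: (((1 OR 0) AND (1 OR NOT 1)) AND NOT 0) -> 1
  row 18 [10010]: (((0 OR 0) AND (0 OR NOT 0)) AND NOT 0) -> 0
  row 19 [10011]: (((1 OR 0) AND (1 OR NOT 1)) AND NOT 0) -> 1
  row 20 [10100]: (((0 OR 0) AND (0 OR NOT 0)) AND NOT 0) -> 0
  row 21 [10101]: (((1 OR 0) AND (1 OR NOT 1)) AND NOT 0) -> 1
  row 22 [10110]: (((0 OR 0) AND (0 OR NOT 0)) AND NOT 0) -> 0
  row 23 [10111]: (((1 OR 0) AND (1 OR NOT 1)) AND NOT 0) -> 1
  row 24 [11000]: (((0 OR 1) AND (0 OR NOT 0)) AND NOT 1) -> 0
  row 25 [11001]: (((1 OR 1) AND (1 OR NOT 1)) AND NOT 1) -> 0
  row 26 [11010]: (((0 OR 1) AND (0 OR NOT 0)) AND NOT 1) -> 0
  row 27 [11011]: (((1 OR 1) AND (1 OR NOT 1)) AND NOT 1) -> 0
  row 28 [11100]: (((0 OR 1) AND (0 OR NOT 0)) AND NOT 1) -> 0
  row 29 [11101]: (((1 OR 1) AND (1 OR NOT 1)) AND NOT 1) -> 0
  row 30 [11110]: (((0 OR 1) AND (0 OR NOT 0)) AND NOT 1) -> 0
  row 31 [11111]: (((1 OR 1) AND (1 OR NOT 1)) AND NOT 1) -> 0
Full result column, 4 rows per line (a,b,c fixed per line; d,e runs 00..11 left to right):
  rows 0-3 [a,b,c=000]: 0101  = hex 5
  rows 4-7 [a,b,c=001]: 0101  = hex 5
  rows 8-11 [a,b,c=010]: 0000  = hex 0
  rows 12-15 [a,b,c=011]: 0000  = hex 0
  rows 16-19 [a,b,c=100]: 0101  = hex 5
  rows 20-23 [a,b,c=101]: 0101  = hex 5
  rows 24-27 [a,b,c=110]: 0000  = hex 0
  rows 28-31 [a,b,c=111]: 0000  = hex 0
Output column (row 0 .. row 31) = 01010101000000000101010100000000
Output column grouped in 4s = 0101 0101 0000 0000 0101 0101 0000 0000 = 0x55005500
Convert to decimal digit by digit (value = value*16 + digit):
  5 -> 5
  5*16 + 5 = 85
  85*16 + 0 = 1360
  1360*16 + 0 = 21760
  21760*16 + 5 = 348165
  348165*16 + 5 = 5570645
  5570645*16 + 0 = 89130320
  89130320*16 + 0 = 1426085120
Decimal = 1426085120

1426085120


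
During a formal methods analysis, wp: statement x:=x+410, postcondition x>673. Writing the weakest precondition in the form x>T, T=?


Formula: wp(x:=E, P) = P[E/x] (substitute E for x in postcondition)
Step 1: Postcondition: x>673
Step 2: Substitute x+410 for x: x+410>673
Step 3: Solve for x: x > 673-410 = 263

263


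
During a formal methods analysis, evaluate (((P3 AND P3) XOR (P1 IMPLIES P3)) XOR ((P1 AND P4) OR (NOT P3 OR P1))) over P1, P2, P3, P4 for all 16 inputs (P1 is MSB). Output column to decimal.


Formula: (((P3 AND P3) XOR (P1 IMPLIES P3)) XOR ((P1 AND P4) OR (NOT P3 OR P1))) over P1, P2, P3, P4 (16 rows)
Evaluate each row (bits = P1,P2,P3,P4, MSB first):
  row 0 [0000]: (((0 AND 0) XOR (0 IMPLIES 0)) XOR ((0 AND 0) OR (NOT 0 OR 0))) -> 0
  row 1 [0001]: (((0 AND 0) XOR (0 IMPLIES 0)) XOR ((0 AND 1) OR (NOT 0 OR 0))) -> 0
  row 2 [0010]: (((1 AND 1) XOR (0 IMPLIES 1)) XOR ((0 AND 0) OR (NOT 1 OR 0))) -> 0
  row 3 [0011]: (((1 AND 1) XOR (0 IMPLIES 1)) XOR ((0 AND 1) OR (NOT 1 OR 0))) -> 0
  row 4 [0100]: (((0 AND 0) XOR (0 IMPLIES 0)) XOR ((0 AND 0) OR (NOT 0 OR 0))) -> 0
  row 5 [0101]: (((0 AND 0) XOR (0 IMPLIES 0)) XOR ((0 AND 1) OR (NOT 0 OR 0))) -> 0
  row 6 [0110]: (((1 AND 1) XOR (0 IMPLIES 1)) XOR ((0 AND 0) OR (NOT 1 OR 0))) -> 0
  row 7 [0111]: (((1 AND 1) XOR (0 IMPLIES 1)) XOR ((0 AND 1) OR (NOT 1 OR 0))) -> 0
  row 8 [1000]: (((0 AND 0) XOR (1 IMPLIES 0)) XOR ((1 AND 0) OR (NOT 0 OR 1))) -> 1
  row 9 [1001]: (((0 AND 0) XOR (1 IMPLIES 0)) XOR ((1 AND 1) OR (NOT 0 OR 1))) -> 1
  row 10 [1010]: (((1 AND 1) XOR (1 IMPLIES 1)) XOR ((1 AND 0) OR (NOT 1 OR 1))) -> 1
  row 11 [1011]: (((1 AND 1) XOR (1 IMPLIES 1)) XOR ((1 AND 1) OR (NOT 1 OR 1))) -> 1
  row 12 [1100]: (((0 AND 0) XOR (1 IMPLIES 0)) XOR ((1 AND 0) OR (NOT 0 OR 1))) -> 1
  row 13 [1101]: (((0 AND 0) XOR (1 IMPLIES 0)) XOR ((1 AND 1) OR (NOT 0 OR 1))) -> 1
  row 14 [1110]: (((1 AND 1) XOR (1 IMPLIES 1)) XOR ((1 AND 0) OR (NOT 1 OR 1))) -> 1
  row 15 [1111]: (((1 AND 1) XOR (1 IMPLIES 1)) XOR ((1 AND 1) OR (NOT 1 OR 1))) -> 1
Full result column, 4 rows per line (P1,P2 fixed per line; P3,P4 runs 00..11 left to right):
  rows 0-3 [P1,P2=00]: 0000  = hex 0
  rows 4-7 [P1,P2=01]: 0000  = hex 0
  rows 8-11 [P1,P2=10]: 1111  = hex F
  rows 12-15 [P1,P2=11]: 1111  = hex F
Output column (row 0 .. row 15) = 0000000011111111
Output column grouped in 4s = 0000 0000 1111 1111 = 0x00FF
Convert to decimal digit by digit (value = value*16 + digit):
  0 -> 0
  0*16 + 0 = 0
  0*16 + 15 (F) = 15
  15*16 + 15 (F) = 255
Decimal = 255

255


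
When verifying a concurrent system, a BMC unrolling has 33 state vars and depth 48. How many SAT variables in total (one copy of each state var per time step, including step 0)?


BMC unrolls to depth k, creating one copy of each state var for steps 0..k.
Step count = 48 + 1 = 49 (steps 0 through 48)
Vars per step = 33
Total = 33 * 49 = 1617

1617


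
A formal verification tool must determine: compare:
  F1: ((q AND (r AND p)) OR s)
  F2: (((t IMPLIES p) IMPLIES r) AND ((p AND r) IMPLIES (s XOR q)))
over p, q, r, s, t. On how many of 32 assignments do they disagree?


F1 = ((q AND (r AND p)) OR s)
F2 = (((t IMPLIES p) IMPLIES r) AND ((p AND r) IMPLIES (s XOR q)))
Evaluate both on each of 32 rows (bits = p,q,r,s,t):
  row 0 [00000]: F1=0 F2=0 -> 0
  row 1 [00001]: F1=0 F2=1 (differ) -> 1
  row 2 [00010]: F1=1 F2=0 (differ) -> 1
  row 3 [00011]: F1=1 F2=1 -> 0
  row 4 [00100]: F1=0 F2=1 (differ) -> 1
  row 5 [00101]: F1=0 F2=1 (differ) -> 1
  row 6 [00110]: F1=1 F2=1 -> 0
  row 7 [00111]: F1=1 F2=1 -> 0
  row 8 [01000]: F1=0 F2=0 -> 0
  row 9 [01001]: F1=0 F2=1 (differ) -> 1
  row 10 [01010]: F1=1 F2=0 (differ) -> 1
  row 11 [01011]: F1=1 F2=1 -> 0
  row 12 [01100]: F1=0 F2=1 (differ) -> 1
  row 13 [01101]: F1=0 F2=1 (differ) -> 1
  row 14 [01110]: F1=1 F2=1 -> 0
  row 15 [01111]: F1=1 F2=1 -> 0
  row 16 [10000]: F1=0 F2=0 -> 0
  row 17 [10001]: F1=0 F2=0 -> 0
  row 18 [10010]: F1=1 F2=0 (differ) -> 1
  row 19 [10011]: F1=1 F2=0 (differ) -> 1
  row 20 [10100]: F1=0 F2=0 -> 0
  row 21 [10101]: F1=0 F2=0 -> 0
  row 22 [10110]: F1=1 F2=1 -> 0
  row 23 [10111]: F1=1 F2=1 -> 0
  row 24 [11000]: F1=0 F2=0 -> 0
  row 25 [11001]: F1=0 F2=0 -> 0
  row 26 [11010]: F1=1 F2=0 (differ) -> 1
  row 27 [11011]: F1=1 F2=0 (differ) -> 1
  row 28 [11100]: F1=1 F2=1 -> 0
  row 29 [11101]: F1=1 F2=1 -> 0
  row 30 [11110]: F1=1 F2=0 (differ) -> 1
  row 31 [11111]: F1=1 F2=0 (differ) -> 1
Full result column, 8 rows per line (p,q fixed per line; r,s,t runs 000..111 left to right):
  rows 0-7 [p,q=00]: 01101100  (ones: 4)
  rows 8-15 [p,q=01]: 01101100  (ones: 4)
  rows 16-23 [p,q=10]: 00110000  (ones: 2)
  rows 24-31 [p,q=11]: 00110011  (ones: 4)
Disagreements = 4+4+2+4 = 14

14


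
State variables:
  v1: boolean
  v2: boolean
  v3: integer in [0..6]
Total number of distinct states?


State space = product of domain sizes of all variables.
Domain sizes:
  v1 (boolean): 2
  v2 (boolean): 2
  v3 (integer in [0..6]): 7
Product = 2 * 2 * 7 = 28

28


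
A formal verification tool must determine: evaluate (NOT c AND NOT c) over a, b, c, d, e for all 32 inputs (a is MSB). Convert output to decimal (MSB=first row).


Formula: (NOT c AND NOT c) over a, b, c, d, e (32 rows)
Evaluate each row (bits = a,b,c,d,e, MSB first):
  row 0 [00000]: (NOT 0 AND NOT 0) -> 1
  row 1 [00001]: (NOT 0 AND NOT 0) -> 1
  row 2 [00010]: (NOT 0 AND NOT 0) -> 1
  row 3 [00011]: (NOT 0 AND NOT 0) -> 1
  row 4 [00100]: (NOT 1 AND NOT 1) -> 0
  row 5 [00101]: (NOT 1 AND NOT 1) -> 0
  row 6 [00110]: (NOT 1 AND NOT 1) -> 0
  row 7 [00111]: (NOT 1 AND NOT 1) -> 0
  row 8 [01000]: (NOT 0 AND NOT 0) -> 1
  row 9 [01001]: (NOT 0 AND NOT 0) -> 1
  row 10 [01010]: (NOT 0 AND NOT 0) -> 1
  row 11 [01011]: (NOT 0 AND NOT 0) -> 1
  row 12 [01100]: (NOT 1 AND NOT 1) -> 0
  row 13 [01101]: (NOT 1 AND NOT 1) -> 0
  row 14 [01110]: (NOT 1 AND NOT 1) -> 0
  row 15 [01111]: (NOT 1 AND NOT 1) -> 0
  row 16 [10000]: (NOT 0 AND NOT 0) -> 1
  row 17 [10001]: (NOT 0 AND NOT 0) -> 1
  row 18 [10010]: (NOT 0 AND NOT 0) -> 1
  row 19 [10011]: (NOT 0 AND NOT 0) -> 1
  row 20 [10100]: (NOT 1 AND NOT 1) -> 0
  row 21 [10101]: (NOT 1 AND NOT 1) -> 0
  row 22 [10110]: (NOT 1 AND NOT 1) -> 0
  row 23 [10111]: (NOT 1 AND NOT 1) -> 0
  row 24 [11000]: (NOT 0 AND NOT 0) -> 1
  row 25 [11001]: (NOT 0 AND NOT 0) -> 1
  row 26 [11010]: (NOT 0 AND NOT 0) -> 1
  row 27 [11011]: (NOT 0 AND NOT 0) -> 1
  row 28 [11100]: (NOT 1 AND NOT 1) -> 0
  row 29 [11101]: (NOT 1 AND NOT 1) -> 0
  row 30 [11110]: (NOT 1 AND NOT 1) -> 0
  row 31 [11111]: (NOT 1 AND NOT 1) -> 0
Full result column, 4 rows per line (a,b,c fixed per line; d,e runs 00..11 left to right):
  rows 0-3 [a,b,c=000]: 1111  = hex F
  rows 4-7 [a,b,c=001]: 0000  = hex 0
  rows 8-11 [a,b,c=010]: 1111  = hex F
  rows 12-15 [a,b,c=011]: 0000  = hex 0
  rows 16-19 [a,b,c=100]: 1111  = hex F
  rows 20-23 [a,b,c=101]: 0000  = hex 0
  rows 24-27 [a,b,c=110]: 1111  = hex F
  rows 28-31 [a,b,c=111]: 0000  = hex 0
Output column (row 0 .. row 31) = 11110000111100001111000011110000
Output column grouped in 4s = 1111 0000 1111 0000 1111 0000 1111 0000 = 0xF0F0F0F0
Convert to decimal digit by digit (value = value*16 + digit):
  F -> 15
  15*16 + 0 = 240
  240*16 + 15 (F) = 3855
  3855*16 + 0 = 61680
  61680*16 + 15 (F) = 986895
  986895*16 + 0 = 15790320
  15790320*16 + 15 (F) = 252645135
  252645135*16 + 0 = 4042322160
Decimal = 4042322160

4042322160


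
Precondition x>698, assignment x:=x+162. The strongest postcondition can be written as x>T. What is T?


Formula: sp(P, x:=E) = exists old_x. (x = E[old_x/x]) AND P[old_x/x] (old_x is the value of x before the assignment; eliminate old_x by solving x = E[old_x/x] for old_x)
Step 1: Precondition P: x>698, i.e. old_x > 698
Step 2: Assignment gives x = old_x + 162, so old_x = x - 162
Step 3: Substitute into P: x - 162 > 698
Step 4: Simplify: x > 698+162 = 860

860


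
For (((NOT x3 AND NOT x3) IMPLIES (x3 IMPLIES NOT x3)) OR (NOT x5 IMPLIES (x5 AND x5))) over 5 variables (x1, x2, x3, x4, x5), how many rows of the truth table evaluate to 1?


Formula: (((NOT x3 AND NOT x3) IMPLIES (x3 IMPLIES NOT x3)) OR (NOT x5 IMPLIES (x5 AND x5))) over 5 vars (32 rows)
Evaluate each row (x1, x2, x3, x4, x5 as bits, MSB first):
  row 0 [00000]: (((NOT 0 AND NOT 0) IMPLIES (0 IMPLIES NOT 0)) OR (NOT 0 IMPLIES (0 AND 0))) -> 1
  row 1 [00001]: (((NOT 0 AND NOT 0) IMPLIES (0 IMPLIES NOT 0)) OR (NOT 1 IMPLIES (1 AND 1))) -> 1
  row 2 [00010]: (((NOT 0 AND NOT 0) IMPLIES (0 IMPLIES NOT 0)) OR (NOT 0 IMPLIES (0 AND 0))) -> 1
  row 3 [00011]: (((NOT 0 AND NOT 0) IMPLIES (0 IMPLIES NOT 0)) OR (NOT 1 IMPLIES (1 AND 1))) -> 1
  row 4 [00100]: (((NOT 1 AND NOT 1) IMPLIES (1 IMPLIES NOT 1)) OR (NOT 0 IMPLIES (0 AND 0))) -> 1
  row 5 [00101]: (((NOT 1 AND NOT 1) IMPLIES (1 IMPLIES NOT 1)) OR (NOT 1 IMPLIES (1 AND 1))) -> 1
  row 6 [00110]: (((NOT 1 AND NOT 1) IMPLIES (1 IMPLIES NOT 1)) OR (NOT 0 IMPLIES (0 AND 0))) -> 1
  row 7 [00111]: (((NOT 1 AND NOT 1) IMPLIES (1 IMPLIES NOT 1)) OR (NOT 1 IMPLIES (1 AND 1))) -> 1
  row 8 [01000]: (((NOT 0 AND NOT 0) IMPLIES (0 IMPLIES NOT 0)) OR (NOT 0 IMPLIES (0 AND 0))) -> 1
  row 9 [01001]: (((NOT 0 AND NOT 0) IMPLIES (0 IMPLIES NOT 0)) OR (NOT 1 IMPLIES (1 AND 1))) -> 1
  row 10 [01010]: (((NOT 0 AND NOT 0) IMPLIES (0 IMPLIES NOT 0)) OR (NOT 0 IMPLIES (0 AND 0))) -> 1
  row 11 [01011]: (((NOT 0 AND NOT 0) IMPLIES (0 IMPLIES NOT 0)) OR (NOT 1 IMPLIES (1 AND 1))) -> 1
  row 12 [01100]: (((NOT 1 AND NOT 1) IMPLIES (1 IMPLIES NOT 1)) OR (NOT 0 IMPLIES (0 AND 0))) -> 1
  row 13 [01101]: (((NOT 1 AND NOT 1) IMPLIES (1 IMPLIES NOT 1)) OR (NOT 1 IMPLIES (1 AND 1))) -> 1
  row 14 [01110]: (((NOT 1 AND NOT 1) IMPLIES (1 IMPLIES NOT 1)) OR (NOT 0 IMPLIES (0 AND 0))) -> 1
  row 15 [01111]: (((NOT 1 AND NOT 1) IMPLIES (1 IMPLIES NOT 1)) OR (NOT 1 IMPLIES (1 AND 1))) -> 1
  row 16 [10000]: (((NOT 0 AND NOT 0) IMPLIES (0 IMPLIES NOT 0)) OR (NOT 0 IMPLIES (0 AND 0))) -> 1
  row 17 [10001]: (((NOT 0 AND NOT 0) IMPLIES (0 IMPLIES NOT 0)) OR (NOT 1 IMPLIES (1 AND 1))) -> 1
  row 18 [10010]: (((NOT 0 AND NOT 0) IMPLIES (0 IMPLIES NOT 0)) OR (NOT 0 IMPLIES (0 AND 0))) -> 1
  row 19 [10011]: (((NOT 0 AND NOT 0) IMPLIES (0 IMPLIES NOT 0)) OR (NOT 1 IMPLIES (1 AND 1))) -> 1
  row 20 [10100]: (((NOT 1 AND NOT 1) IMPLIES (1 IMPLIES NOT 1)) OR (NOT 0 IMPLIES (0 AND 0))) -> 1
  row 21 [10101]: (((NOT 1 AND NOT 1) IMPLIES (1 IMPLIES NOT 1)) OR (NOT 1 IMPLIES (1 AND 1))) -> 1
  row 22 [10110]: (((NOT 1 AND NOT 1) IMPLIES (1 IMPLIES NOT 1)) OR (NOT 0 IMPLIES (0 AND 0))) -> 1
  row 23 [10111]: (((NOT 1 AND NOT 1) IMPLIES (1 IMPLIES NOT 1)) OR (NOT 1 IMPLIES (1 AND 1))) -> 1
  row 24 [11000]: (((NOT 0 AND NOT 0) IMPLIES (0 IMPLIES NOT 0)) OR (NOT 0 IMPLIES (0 AND 0))) -> 1
  row 25 [11001]: (((NOT 0 AND NOT 0) IMPLIES (0 IMPLIES NOT 0)) OR (NOT 1 IMPLIES (1 AND 1))) -> 1
  row 26 [11010]: (((NOT 0 AND NOT 0) IMPLIES (0 IMPLIES NOT 0)) OR (NOT 0 IMPLIES (0 AND 0))) -> 1
  row 27 [11011]: (((NOT 0 AND NOT 0) IMPLIES (0 IMPLIES NOT 0)) OR (NOT 1 IMPLIES (1 AND 1))) -> 1
  row 28 [11100]: (((NOT 1 AND NOT 1) IMPLIES (1 IMPLIES NOT 1)) OR (NOT 0 IMPLIES (0 AND 0))) -> 1
  row 29 [11101]: (((NOT 1 AND NOT 1) IMPLIES (1 IMPLIES NOT 1)) OR (NOT 1 IMPLIES (1 AND 1))) -> 1
  row 30 [11110]: (((NOT 1 AND NOT 1) IMPLIES (1 IMPLIES NOT 1)) OR (NOT 0 IMPLIES (0 AND 0))) -> 1
  row 31 [11111]: (((NOT 1 AND NOT 1) IMPLIES (1 IMPLIES NOT 1)) OR (NOT 1 IMPLIES (1 AND 1))) -> 1
Full result column, 8 rows per line (x1,x2 fixed per line; x3,x4,x5 runs 000..111 left to right):
  rows 0-7 [x1,x2=00]: 11111111  (ones: 8)
  rows 8-15 [x1,x2=01]: 11111111  (ones: 8)
  rows 16-23 [x1,x2=10]: 11111111  (ones: 8)
  rows 24-31 [x1,x2=11]: 11111111  (ones: 8)
Count of 1-rows = 8+8+8+8 = 32

32


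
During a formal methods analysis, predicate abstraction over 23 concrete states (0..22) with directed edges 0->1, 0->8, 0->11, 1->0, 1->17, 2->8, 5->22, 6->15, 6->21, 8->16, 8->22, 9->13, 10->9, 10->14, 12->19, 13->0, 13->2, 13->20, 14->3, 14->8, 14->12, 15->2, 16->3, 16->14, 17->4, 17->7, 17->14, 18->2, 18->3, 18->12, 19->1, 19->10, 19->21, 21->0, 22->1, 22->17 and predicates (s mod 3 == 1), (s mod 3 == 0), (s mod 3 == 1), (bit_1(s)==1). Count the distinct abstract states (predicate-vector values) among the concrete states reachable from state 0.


BFS from 0:
Concrete reachable: {0, 1, 2, 3, 4, 7, 8, 9, 10, 11, 12, 13, 14, 16, 17, 19, 20, 21, 22}
Abstract via predicates (s mod 3 == 1), (s mod 3 == 0), (s mod 3 == 1), (bit_1(s)==1):
  (0,0,0,0) <- {8, 17, 20}
  (0,0,0,1) <- {2, 11, 14}
  (0,1,0,0) <- {0, 9, 12, 21}
  (0,1,0,1) <- {3}
  (1,0,1,0) <- {1, 4, 13, 16}
  (1,0,1,1) <- {7, 10, 19, 22}
Distinct abstract states = 6

6


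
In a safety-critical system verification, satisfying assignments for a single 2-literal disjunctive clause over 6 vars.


Step 1: Total=2^6=64
Step 2: Unsat when all 2 false: 2^4=16
Step 3: Sat=64-16=48

48


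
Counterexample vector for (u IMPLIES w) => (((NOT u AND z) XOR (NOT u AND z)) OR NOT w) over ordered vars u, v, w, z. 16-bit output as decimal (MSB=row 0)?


F1 = (u IMPLIES w)
F2 = (((NOT u AND z) XOR (NOT u AND z)) OR NOT w)
Counterexample to F1=>F2 is where F1=1 and F2=0.
Evaluate each row (bits = u,v,w,z, MSB first):
  row 0 [0000]: F1=1 F2=1 -> F1&~F2 -> 0
  row 1 [0001]: F1=1 F2=1 -> F1&~F2 -> 0
  row 2 [0010]: F1=1 F2=0 -> F1&~F2 -> 1
  row 3 [0011]: F1=1 F2=0 -> F1&~F2 -> 1
  row 4 [0100]: F1=1 F2=1 -> F1&~F2 -> 0
  row 5 [0101]: F1=1 F2=1 -> F1&~F2 -> 0
  row 6 [0110]: F1=1 F2=0 -> F1&~F2 -> 1
  row 7 [0111]: F1=1 F2=0 -> F1&~F2 -> 1
  row 8 [1000]: F1=0 F2=1 -> F1&~F2 -> 0
  row 9 [1001]: F1=0 F2=1 -> F1&~F2 -> 0
  row 10 [1010]: F1=1 F2=0 -> F1&~F2 -> 1
  row 11 [1011]: F1=1 F2=0 -> F1&~F2 -> 1
  row 12 [1100]: F1=0 F2=1 -> F1&~F2 -> 0
  row 13 [1101]: F1=0 F2=1 -> F1&~F2 -> 0
  row 14 [1110]: F1=1 F2=0 -> F1&~F2 -> 1
  row 15 [1111]: F1=1 F2=0 -> F1&~F2 -> 1
Full result column, 4 rows per line (u,v fixed per line; w,z runs 00..11 left to right):
  rows 0-3 [u,v=00]: 0011  = hex 3
  rows 4-7 [u,v=01]: 0011  = hex 3
  rows 8-11 [u,v=10]: 0011  = hex 3
  rows 12-15 [u,v=11]: 0011  = hex 3
Counterexample vector (row 0 .. row 15) = 0011001100110011
Output column grouped in 4s = 0011 0011 0011 0011 = 0x3333
Convert to decimal digit by digit (value = value*16 + digit):
  3 -> 3
  3*16 + 3 = 51
  51*16 + 3 = 819
  819*16 + 3 = 13107
Decimal = 13107

13107


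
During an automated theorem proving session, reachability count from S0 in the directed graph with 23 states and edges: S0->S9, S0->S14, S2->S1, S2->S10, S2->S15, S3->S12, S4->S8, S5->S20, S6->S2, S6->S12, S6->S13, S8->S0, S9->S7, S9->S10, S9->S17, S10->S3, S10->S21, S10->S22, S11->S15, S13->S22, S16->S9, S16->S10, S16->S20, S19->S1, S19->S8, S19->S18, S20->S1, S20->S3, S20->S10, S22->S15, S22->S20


BFS from S0:
  layer 0: {S0}
  layer 1: {S9, S14}
  layer 2: {S7, S10, S17}
  layer 3: {S3, S21, S22}
  layer 4: {S12, S15, S20}
  layer 5: {S1}
Reachable set: {S0, S1, S3, S7, S9, S10, S12, S14, S15, S17, S20, S21, S22}
Count = 13

13


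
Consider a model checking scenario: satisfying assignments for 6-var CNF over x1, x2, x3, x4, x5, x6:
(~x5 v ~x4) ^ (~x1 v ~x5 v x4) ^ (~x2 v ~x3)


CNF with 3 clauses over 6 vars (64 assignments).
An assignment satisfies CNF iff every clause has >=1 true literal.
Check each row (bits = x1,x2,x3,x4,x5,x6; clause T/F shown):
  row 0 [000000]: clauses=TTT -> 1
  row 1 [000001]: clauses=TTT -> 1
  row 2 [000010]: clauses=TTT -> 1
  row 3 [000011]: clauses=TTT -> 1
  row 4 [000100]: clauses=TTT -> 1
  (every remaining row is evaluated the same way; all 64 results are listed next)
Full result column, 8 rows per line (x1,x2,x3 fixed per line; x4,x5,x6 runs 000..111 left to right):
  rows 0-7 [x1,x2,x3=000]: 11111100  (ones: 6)
  rows 8-15 [x1,x2,x3=001]: 11111100  (ones: 6)
  rows 16-23 [x1,x2,x3=010]: 11111100  (ones: 6)
  rows 24-31 [x1,x2,x3=011]: 00000000  (ones: 0)
  rows 32-39 [x1,x2,x3=100]: 11001100  (ones: 4)
  rows 40-47 [x1,x2,x3=101]: 11001100  (ones: 4)
  rows 48-55 [x1,x2,x3=110]: 11001100  (ones: 4)
  rows 56-63 [x1,x2,x3=111]: 00000000  (ones: 0)
Satisfying assignments = 6+6+6+0+4+4+4+0 = 30

30


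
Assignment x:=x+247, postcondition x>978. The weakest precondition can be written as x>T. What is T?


Formula: wp(x:=E, P) = P[E/x] (substitute E for x in postcondition)
Step 1: Postcondition: x>978
Step 2: Substitute x+247 for x: x+247>978
Step 3: Solve for x: x > 978-247 = 731

731


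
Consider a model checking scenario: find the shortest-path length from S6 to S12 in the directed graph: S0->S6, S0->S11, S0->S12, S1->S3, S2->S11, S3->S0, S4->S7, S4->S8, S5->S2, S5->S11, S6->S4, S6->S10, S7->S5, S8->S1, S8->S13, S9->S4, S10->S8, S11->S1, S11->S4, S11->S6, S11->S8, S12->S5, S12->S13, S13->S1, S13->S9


BFS layer-by-layer from S6:
  dist 0: {S6}
  dist 1: {S4, S10}
  dist 2: {S7, S8}
  dist 3: {S1, S5, S13}
  dist 4: {S2, S3, S9, S11}
  dist 5: {S0}
  dist 6: {S12}
  -> S12 reached at distance 6
Shortest path length = 6

6


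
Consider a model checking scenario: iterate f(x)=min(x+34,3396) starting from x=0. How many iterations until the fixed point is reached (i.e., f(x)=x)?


Step 1: x=0, cap=3396, increment=34
Step 2: x grows by 34 each step until capped at 3396; fixed point is x=3396
Step 3: iterations = ceil(3396/34) = 100

100


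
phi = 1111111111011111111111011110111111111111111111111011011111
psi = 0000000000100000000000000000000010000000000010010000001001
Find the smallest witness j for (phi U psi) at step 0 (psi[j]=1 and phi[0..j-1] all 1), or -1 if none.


(phi U psi) at 0: need smallest j with psi[j]=1 and phi[i]=1 for all i in [0,j).
Scan from step 0:
  step 0: phi=1, psi=0 -> continue
  step 1: phi=1, psi=0 -> continue
  step 2: phi=1, psi=0 -> continue
  step 3: phi=1, psi=0 -> continue
  step 10: psi=1 and phi held for [0,10) -> witness found
Witness step = 10

10


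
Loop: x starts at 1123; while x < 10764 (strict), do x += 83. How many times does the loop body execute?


Step 1: x goes from 1123 toward 10764 by 83; the body runs while x<10764, so iterations = ceil((bound-start)/step)
Step 2: Distance=9641
Step 3: ceil(9641/83)=117

117


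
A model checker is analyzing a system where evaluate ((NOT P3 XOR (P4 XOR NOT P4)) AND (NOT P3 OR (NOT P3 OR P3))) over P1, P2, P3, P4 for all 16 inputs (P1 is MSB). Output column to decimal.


Formula: ((NOT P3 XOR (P4 XOR NOT P4)) AND (NOT P3 OR (NOT P3 OR P3))) over P1, P2, P3, P4 (16 rows)
Evaluate each row (bits = P1,P2,P3,P4, MSB first):
  row 0 [0000]: ((NOT 0 XOR (0 XOR NOT 0)) AND (NOT 0 OR (NOT 0 OR 0))) -> 0
  row 1 [0001]: ((NOT 0 XOR (1 XOR NOT 1)) AND (NOT 0 OR (NOT 0 OR 0))) -> 0
  row 2 [0010]: ((NOT 1 XOR (0 XOR NOT 0)) AND (NOT 1 OR (NOT 1 OR 1))) -> 1
  row 3 [0011]: ((NOT 1 XOR (1 XOR NOT 1)) AND (NOT 1 OR (NOT 1 OR 1))) -> 1
  row 4 [0100]: ((NOT 0 XOR (0 XOR NOT 0)) AND (NOT 0 OR (NOT 0 OR 0))) -> 0
  row 5 [0101]: ((NOT 0 XOR (1 XOR NOT 1)) AND (NOT 0 OR (NOT 0 OR 0))) -> 0
  row 6 [0110]: ((NOT 1 XOR (0 XOR NOT 0)) AND (NOT 1 OR (NOT 1 OR 1))) -> 1
  row 7 [0111]: ((NOT 1 XOR (1 XOR NOT 1)) AND (NOT 1 OR (NOT 1 OR 1))) -> 1
  row 8 [1000]: ((NOT 0 XOR (0 XOR NOT 0)) AND (NOT 0 OR (NOT 0 OR 0))) -> 0
  row 9 [1001]: ((NOT 0 XOR (1 XOR NOT 1)) AND (NOT 0 OR (NOT 0 OR 0))) -> 0
  row 10 [1010]: ((NOT 1 XOR (0 XOR NOT 0)) AND (NOT 1 OR (NOT 1 OR 1))) -> 1
  row 11 [1011]: ((NOT 1 XOR (1 XOR NOT 1)) AND (NOT 1 OR (NOT 1 OR 1))) -> 1
  row 12 [1100]: ((NOT 0 XOR (0 XOR NOT 0)) AND (NOT 0 OR (NOT 0 OR 0))) -> 0
  row 13 [1101]: ((NOT 0 XOR (1 XOR NOT 1)) AND (NOT 0 OR (NOT 0 OR 0))) -> 0
  row 14 [1110]: ((NOT 1 XOR (0 XOR NOT 0)) AND (NOT 1 OR (NOT 1 OR 1))) -> 1
  row 15 [1111]: ((NOT 1 XOR (1 XOR NOT 1)) AND (NOT 1 OR (NOT 1 OR 1))) -> 1
Full result column, 4 rows per line (P1,P2 fixed per line; P3,P4 runs 00..11 left to right):
  rows 0-3 [P1,P2=00]: 0011  = hex 3
  rows 4-7 [P1,P2=01]: 0011  = hex 3
  rows 8-11 [P1,P2=10]: 0011  = hex 3
  rows 12-15 [P1,P2=11]: 0011  = hex 3
Output column (row 0 .. row 15) = 0011001100110011
Output column grouped in 4s = 0011 0011 0011 0011 = 0x3333
Convert to decimal digit by digit (value = value*16 + digit):
  3 -> 3
  3*16 + 3 = 51
  51*16 + 3 = 819
  819*16 + 3 = 13107
Decimal = 13107

13107


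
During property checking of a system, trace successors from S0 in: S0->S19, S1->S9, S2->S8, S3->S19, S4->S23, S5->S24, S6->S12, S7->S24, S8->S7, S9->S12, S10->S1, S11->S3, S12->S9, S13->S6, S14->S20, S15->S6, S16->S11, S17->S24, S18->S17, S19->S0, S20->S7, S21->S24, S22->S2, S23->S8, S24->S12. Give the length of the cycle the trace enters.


Trace from S0 until a state repeats:
  S0 -> S19 -> S0
S0 first seen at step 0, revisited at step 2.
Cycle length = 2 - 0 = 2

2


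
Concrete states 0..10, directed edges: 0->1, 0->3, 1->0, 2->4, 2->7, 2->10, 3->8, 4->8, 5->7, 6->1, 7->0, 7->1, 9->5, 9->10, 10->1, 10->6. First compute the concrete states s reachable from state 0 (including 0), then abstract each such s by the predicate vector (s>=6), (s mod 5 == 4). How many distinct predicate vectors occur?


BFS from 0:
Concrete reachable: {0, 1, 3, 8}
Abstract via predicates (s>=6), (s mod 5 == 4):
  (0,0) <- {0, 1, 3}
  (1,0) <- {8}
Distinct abstract states = 2

2


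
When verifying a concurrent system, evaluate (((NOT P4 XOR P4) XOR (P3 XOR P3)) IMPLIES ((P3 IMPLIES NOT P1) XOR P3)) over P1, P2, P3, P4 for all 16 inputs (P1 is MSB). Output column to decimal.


Formula: (((NOT P4 XOR P4) XOR (P3 XOR P3)) IMPLIES ((P3 IMPLIES NOT P1) XOR P3)) over P1, P2, P3, P4 (16 rows)
Evaluate each row (bits = P1,P2,P3,P4, MSB first):
  row 0 [0000]: (((NOT 0 XOR 0) XOR (0 XOR 0)) IMPLIES ((0 IMPLIES NOT 0) XOR 0)) -> 1
  row 1 [0001]: (((NOT 1 XOR 1) XOR (0 XOR 0)) IMPLIES ((0 IMPLIES NOT 0) XOR 0)) -> 1
  row 2 [0010]: (((NOT 0 XOR 0) XOR (1 XOR 1)) IMPLIES ((1 IMPLIES NOT 0) XOR 1)) -> 0
  row 3 [0011]: (((NOT 1 XOR 1) XOR (1 XOR 1)) IMPLIES ((1 IMPLIES NOT 0) XOR 1)) -> 0
  row 4 [0100]: (((NOT 0 XOR 0) XOR (0 XOR 0)) IMPLIES ((0 IMPLIES NOT 0) XOR 0)) -> 1
  row 5 [0101]: (((NOT 1 XOR 1) XOR (0 XOR 0)) IMPLIES ((0 IMPLIES NOT 0) XOR 0)) -> 1
  row 6 [0110]: (((NOT 0 XOR 0) XOR (1 XOR 1)) IMPLIES ((1 IMPLIES NOT 0) XOR 1)) -> 0
  row 7 [0111]: (((NOT 1 XOR 1) XOR (1 XOR 1)) IMPLIES ((1 IMPLIES NOT 0) XOR 1)) -> 0
  row 8 [1000]: (((NOT 0 XOR 0) XOR (0 XOR 0)) IMPLIES ((0 IMPLIES NOT 1) XOR 0)) -> 1
  row 9 [1001]: (((NOT 1 XOR 1) XOR (0 XOR 0)) IMPLIES ((0 IMPLIES NOT 1) XOR 0)) -> 1
  row 10 [1010]: (((NOT 0 XOR 0) XOR (1 XOR 1)) IMPLIES ((1 IMPLIES NOT 1) XOR 1)) -> 1
  row 11 [1011]: (((NOT 1 XOR 1) XOR (1 XOR 1)) IMPLIES ((1 IMPLIES NOT 1) XOR 1)) -> 1
  row 12 [1100]: (((NOT 0 XOR 0) XOR (0 XOR 0)) IMPLIES ((0 IMPLIES NOT 1) XOR 0)) -> 1
  row 13 [1101]: (((NOT 1 XOR 1) XOR (0 XOR 0)) IMPLIES ((0 IMPLIES NOT 1) XOR 0)) -> 1
  row 14 [1110]: (((NOT 0 XOR 0) XOR (1 XOR 1)) IMPLIES ((1 IMPLIES NOT 1) XOR 1)) -> 1
  row 15 [1111]: (((NOT 1 XOR 1) XOR (1 XOR 1)) IMPLIES ((1 IMPLIES NOT 1) XOR 1)) -> 1
Full result column, 4 rows per line (P1,P2 fixed per line; P3,P4 runs 00..11 left to right):
  rows 0-3 [P1,P2=00]: 1100  = hex C
  rows 4-7 [P1,P2=01]: 1100  = hex C
  rows 8-11 [P1,P2=10]: 1111  = hex F
  rows 12-15 [P1,P2=11]: 1111  = hex F
Output column (row 0 .. row 15) = 1100110011111111
Output column grouped in 4s = 1100 1100 1111 1111 = 0xCCFF
Convert to decimal digit by digit (value = value*16 + digit):
  C -> 12
  12*16 + 12 (C) = 204
  204*16 + 15 (F) = 3279
  3279*16 + 15 (F) = 52479
Decimal = 52479

52479


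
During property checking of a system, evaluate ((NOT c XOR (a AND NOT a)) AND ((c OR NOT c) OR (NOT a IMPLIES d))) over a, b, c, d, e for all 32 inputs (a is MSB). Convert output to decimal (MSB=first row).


Formula: ((NOT c XOR (a AND NOT a)) AND ((c OR NOT c) OR (NOT a IMPLIES d))) over a, b, c, d, e (32 rows)
Evaluate each row (bits = a,b,c,d,e, MSB first):
  row 0 [00000]: ((NOT 0 XOR (0 AND NOT 0)) AND ((0 OR NOT 0) OR (NOT 0 IMPLIES 0))) -> 1
  row 1 [00001]: ((NOT 0 XOR (0 AND NOT 0)) AND ((0 OR NOT 0) OR (NOT 0 IMPLIES 0))) -> 1
  row 2 [00010]: ((NOT 0 XOR (0 AND NOT 0)) AND ((0 OR NOT 0) OR (NOT 0 IMPLIES 1))) -> 1
  row 3 [00011]: ((NOT 0 XOR (0 AND NOT 0)) AND ((0 OR NOT 0) OR (NOT 0 IMPLIES 1))) -> 1
  row 4 [00100]: ((NOT 1 XOR (0 AND NOT 0)) AND ((1 OR NOT 1) OR (NOT 0 IMPLIES 0))) -> 0
  row 5 [00101]: ((NOT 1 XOR (0 AND NOT 0)) AND ((1 OR NOT 1) OR (NOT 0 IMPLIES 0))) -> 0
  row 6 [00110]: ((NOT 1 XOR (0 AND NOT 0)) AND ((1 OR NOT 1) OR (NOT 0 IMPLIES 1))) -> 0
  row 7 [00111]: ((NOT 1 XOR (0 AND NOT 0)) AND ((1 OR NOT 1) OR (NOT 0 IMPLIES 1))) -> 0
  row 8 [01000]: ((NOT 0 XOR (0 AND NOT 0)) AND ((0 OR NOT 0) OR (NOT 0 IMPLIES 0))) -> 1
  row 9 [01001]: ((NOT 0 XOR (0 AND NOT 0)) AND ((0 OR NOT 0) OR (NOT 0 IMPLIES 0))) -> 1
  row 10 [01010]: ((NOT 0 XOR (0 AND NOT 0)) AND ((0 OR NOT 0) OR (NOT 0 IMPLIES 1))) -> 1
  row 11 [01011]: ((NOT 0 XOR (0 AND NOT 0)) AND ((0 OR NOT 0) OR (NOT 0 IMPLIES 1))) -> 1
  row 12 [01100]: ((NOT 1 XOR (0 AND NOT 0)) AND ((1 OR NOT 1) OR (NOT 0 IMPLIES 0))) -> 0
  row 13 [01101]: ((NOT 1 XOR (0 AND NOT 0)) AND ((1 OR NOT 1) OR (NOT 0 IMPLIES 0))) -> 0
  row 14 [01110]: ((NOT 1 XOR (0 AND NOT 0)) AND ((1 OR NOT 1) OR (NOT 0 IMPLIES 1))) -> 0
  row 15 [01111]: ((NOT 1 XOR (0 AND NOT 0)) AND ((1 OR NOT 1) OR (NOT 0 IMPLIES 1))) -> 0
  row 16 [10000]: ((NOT 0 XOR (1 AND NOT 1)) AND ((0 OR NOT 0) OR (NOT 1 IMPLIES 0))) -> 1
  row 17 [10001]: ((NOT 0 XOR (1 AND NOT 1)) AND ((0 OR NOT 0) OR (NOT 1 IMPLIES 0))) -> 1
  row 18 [10010]: ((NOT 0 XOR (1 AND NOT 1)) AND ((0 OR NOT 0) OR (NOT 1 IMPLIES 1))) -> 1
  row 19 [10011]: ((NOT 0 XOR (1 AND NOT 1)) AND ((0 OR NOT 0) OR (NOT 1 IMPLIES 1))) -> 1
  row 20 [10100]: ((NOT 1 XOR (1 AND NOT 1)) AND ((1 OR NOT 1) OR (NOT 1 IMPLIES 0))) -> 0
  row 21 [10101]: ((NOT 1 XOR (1 AND NOT 1)) AND ((1 OR NOT 1) OR (NOT 1 IMPLIES 0))) -> 0
  row 22 [10110]: ((NOT 1 XOR (1 AND NOT 1)) AND ((1 OR NOT 1) OR (NOT 1 IMPLIES 1))) -> 0
  row 23 [10111]: ((NOT 1 XOR (1 AND NOT 1)) AND ((1 OR NOT 1) OR (NOT 1 IMPLIES 1))) -> 0
  row 24 [11000]: ((NOT 0 XOR (1 AND NOT 1)) AND ((0 OR NOT 0) OR (NOT 1 IMPLIES 0))) -> 1
  row 25 [11001]: ((NOT 0 XOR (1 AND NOT 1)) AND ((0 OR NOT 0) OR (NOT 1 IMPLIES 0))) -> 1
  row 26 [11010]: ((NOT 0 XOR (1 AND NOT 1)) AND ((0 OR NOT 0) OR (NOT 1 IMPLIES 1))) -> 1
  row 27 [11011]: ((NOT 0 XOR (1 AND NOT 1)) AND ((0 OR NOT 0) OR (NOT 1 IMPLIES 1))) -> 1
  row 28 [11100]: ((NOT 1 XOR (1 AND NOT 1)) AND ((1 OR NOT 1) OR (NOT 1 IMPLIES 0))) -> 0
  row 29 [11101]: ((NOT 1 XOR (1 AND NOT 1)) AND ((1 OR NOT 1) OR (NOT 1 IMPLIES 0))) -> 0
  row 30 [11110]: ((NOT 1 XOR (1 AND NOT 1)) AND ((1 OR NOT 1) OR (NOT 1 IMPLIES 1))) -> 0
  row 31 [11111]: ((NOT 1 XOR (1 AND NOT 1)) AND ((1 OR NOT 1) OR (NOT 1 IMPLIES 1))) -> 0
Full result column, 4 rows per line (a,b,c fixed per line; d,e runs 00..11 left to right):
  rows 0-3 [a,b,c=000]: 1111  = hex F
  rows 4-7 [a,b,c=001]: 0000  = hex 0
  rows 8-11 [a,b,c=010]: 1111  = hex F
  rows 12-15 [a,b,c=011]: 0000  = hex 0
  rows 16-19 [a,b,c=100]: 1111  = hex F
  rows 20-23 [a,b,c=101]: 0000  = hex 0
  rows 24-27 [a,b,c=110]: 1111  = hex F
  rows 28-31 [a,b,c=111]: 0000  = hex 0
Output column (row 0 .. row 31) = 11110000111100001111000011110000
Output column grouped in 4s = 1111 0000 1111 0000 1111 0000 1111 0000 = 0xF0F0F0F0
Convert to decimal digit by digit (value = value*16 + digit):
  F -> 15
  15*16 + 0 = 240
  240*16 + 15 (F) = 3855
  3855*16 + 0 = 61680
  61680*16 + 15 (F) = 986895
  986895*16 + 0 = 15790320
  15790320*16 + 15 (F) = 252645135
  252645135*16 + 0 = 4042322160
Decimal = 4042322160

4042322160


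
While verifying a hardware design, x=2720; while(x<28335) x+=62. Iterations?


Step 1: x goes from 2720 toward 28335 by 62; the body runs while x<28335, so iterations = ceil((bound-start)/step)
Step 2: Distance=25615
Step 3: ceil(25615/62)=414

414


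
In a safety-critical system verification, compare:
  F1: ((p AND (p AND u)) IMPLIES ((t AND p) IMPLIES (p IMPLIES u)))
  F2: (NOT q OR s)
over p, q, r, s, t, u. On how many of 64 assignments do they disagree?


F1 = ((p AND (p AND u)) IMPLIES ((t AND p) IMPLIES (p IMPLIES u)))
F2 = (NOT q OR s)
Evaluate both on each of 64 rows (bits = p,q,r,s,t,u):
  row 0 [000000]: F1=1 F2=1 -> 0
  row 1 [000001]: F1=1 F2=1 -> 0
  row 2 [000010]: F1=1 F2=1 -> 0
  row 3 [000011]: F1=1 F2=1 -> 0
  row 4 [000100]: F1=1 F2=1 -> 0
  (every remaining row is evaluated the same way; all 64 results are listed next)
Full result column, 8 rows per line (p,q,r fixed per line; s,t,u runs 000..111 left to right):
  rows 0-7 [p,q,r=000]: 00000000  (ones: 0)
  rows 8-15 [p,q,r=001]: 00000000  (ones: 0)
  rows 16-23 [p,q,r=010]: 11110000  (ones: 4)
  rows 24-31 [p,q,r=011]: 11110000  (ones: 4)
  rows 32-39 [p,q,r=100]: 00000000  (ones: 0)
  rows 40-47 [p,q,r=101]: 00000000  (ones: 0)
  rows 48-55 [p,q,r=110]: 11110000  (ones: 4)
  rows 56-63 [p,q,r=111]: 11110000  (ones: 4)
Disagreements = 0+0+4+4+0+0+4+4 = 16

16


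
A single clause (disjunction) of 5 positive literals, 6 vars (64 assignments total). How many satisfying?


Step 1: Total=2^6=64
Step 2: Unsat when all 5 false: 2^1=2
Step 3: Sat=64-2=62

62


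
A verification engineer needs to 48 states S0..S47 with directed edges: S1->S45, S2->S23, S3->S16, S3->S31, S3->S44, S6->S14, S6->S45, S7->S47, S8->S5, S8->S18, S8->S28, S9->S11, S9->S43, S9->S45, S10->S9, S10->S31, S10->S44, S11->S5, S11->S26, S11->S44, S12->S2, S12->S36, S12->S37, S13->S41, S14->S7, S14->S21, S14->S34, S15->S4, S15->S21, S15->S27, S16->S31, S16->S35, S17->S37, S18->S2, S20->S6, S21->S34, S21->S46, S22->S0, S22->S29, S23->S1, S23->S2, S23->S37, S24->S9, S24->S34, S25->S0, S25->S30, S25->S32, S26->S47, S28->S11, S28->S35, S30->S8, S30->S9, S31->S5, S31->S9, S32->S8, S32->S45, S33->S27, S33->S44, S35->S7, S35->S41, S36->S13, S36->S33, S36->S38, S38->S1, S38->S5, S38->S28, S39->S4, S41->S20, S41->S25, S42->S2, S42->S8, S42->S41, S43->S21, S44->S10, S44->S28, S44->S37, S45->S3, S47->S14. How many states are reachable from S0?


BFS from S0:
  layer 0: {S0}
Reachable set: {S0}
Count = 1

1


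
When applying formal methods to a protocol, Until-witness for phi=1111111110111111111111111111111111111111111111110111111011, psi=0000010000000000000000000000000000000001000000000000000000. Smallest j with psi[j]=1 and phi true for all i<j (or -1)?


(phi U psi) at 0: need smallest j with psi[j]=1 and phi[i]=1 for all i in [0,j).
Scan from step 0:
  step 0: phi=1, psi=0 -> continue
  step 1: phi=1, psi=0 -> continue
  step 2: phi=1, psi=0 -> continue
  step 3: phi=1, psi=0 -> continue
  step 5: psi=1 and phi held for [0,5) -> witness found
Witness step = 5

5


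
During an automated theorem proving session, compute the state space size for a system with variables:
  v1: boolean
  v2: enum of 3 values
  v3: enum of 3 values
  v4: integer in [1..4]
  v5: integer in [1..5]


State space = product of domain sizes of all variables.
Domain sizes:
  v1 (boolean): 2
  v2 (enum of 3 values): 3
  v3 (enum of 3 values): 3
  v4 (integer in [1..4]): 4
  v5 (integer in [1..5]): 5
Product = 2 * 3 * 3 * 4 * 5 = 360

360
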